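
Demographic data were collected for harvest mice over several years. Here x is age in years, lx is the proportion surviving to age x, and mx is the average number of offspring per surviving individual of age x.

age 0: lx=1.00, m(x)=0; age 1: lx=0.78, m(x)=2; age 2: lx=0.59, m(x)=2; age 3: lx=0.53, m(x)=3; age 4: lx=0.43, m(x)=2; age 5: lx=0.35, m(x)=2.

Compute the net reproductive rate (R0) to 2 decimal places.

lx·mx by age: 0, 1.56, 1.18, 1.59, 0.86, 0.7
R0 = Σ lx·mx = 5.89 → 5.89

5.89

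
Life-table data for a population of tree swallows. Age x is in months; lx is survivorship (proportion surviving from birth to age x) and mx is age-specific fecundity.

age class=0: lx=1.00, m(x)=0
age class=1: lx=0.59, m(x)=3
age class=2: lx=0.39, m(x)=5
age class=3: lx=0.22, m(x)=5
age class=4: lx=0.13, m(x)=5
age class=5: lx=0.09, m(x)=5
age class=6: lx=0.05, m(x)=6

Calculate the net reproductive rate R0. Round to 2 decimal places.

6.22

lx·mx by age: 0, 1.77, 1.95, 1.1, 0.65, 0.45, 0.3
R0 = Σ lx·mx = 6.22 → 6.22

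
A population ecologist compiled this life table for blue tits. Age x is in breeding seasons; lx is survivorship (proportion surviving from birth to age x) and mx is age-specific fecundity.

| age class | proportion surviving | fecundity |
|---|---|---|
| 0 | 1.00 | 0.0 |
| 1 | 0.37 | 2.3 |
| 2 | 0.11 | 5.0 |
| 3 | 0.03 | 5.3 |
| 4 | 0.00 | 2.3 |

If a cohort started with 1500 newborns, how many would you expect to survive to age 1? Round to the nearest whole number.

555

Expected survivors = N0 · l_1 = 1500 × 0.37 = 555 → 555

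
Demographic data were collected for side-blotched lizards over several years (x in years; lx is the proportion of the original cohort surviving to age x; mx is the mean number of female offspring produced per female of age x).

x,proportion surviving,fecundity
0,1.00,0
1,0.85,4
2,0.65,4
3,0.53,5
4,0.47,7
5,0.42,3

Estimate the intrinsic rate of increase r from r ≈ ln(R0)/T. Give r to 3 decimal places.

R0 = Σ lx·mx = 0 + 3.4 + 2.6 + 2.65 + 3.29 + 1.26 = 13.2
Σ x·lx·mx = 36.01; T = 36.01/13.2 = 2.72803…
r ≈ ln(R0)/T = ln(13.2)/2.72803… = 0.94582… → 0.946

0.946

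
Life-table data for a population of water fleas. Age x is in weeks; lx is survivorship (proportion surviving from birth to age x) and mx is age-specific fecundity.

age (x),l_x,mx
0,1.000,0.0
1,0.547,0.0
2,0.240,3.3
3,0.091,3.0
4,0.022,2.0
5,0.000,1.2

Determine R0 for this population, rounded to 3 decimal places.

1.109

lx·mx by age: 0, 0, 0.792, 0.273, 0.044, 0
R0 = Σ lx·mx = 1.109 → 1.109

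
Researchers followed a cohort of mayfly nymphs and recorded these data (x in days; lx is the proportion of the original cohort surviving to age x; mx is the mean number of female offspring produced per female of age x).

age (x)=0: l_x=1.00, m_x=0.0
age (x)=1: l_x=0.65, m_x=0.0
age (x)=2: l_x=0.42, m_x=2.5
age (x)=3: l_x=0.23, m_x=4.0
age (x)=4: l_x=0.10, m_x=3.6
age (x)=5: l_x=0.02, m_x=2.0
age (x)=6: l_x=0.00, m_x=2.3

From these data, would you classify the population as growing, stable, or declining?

R0 = Σ lx·mx = 0 + 0 + 1.05 + 0.92 + 0.36 + 0.04 + 0 = 2.37
R0 > 1, so the population is growing.

growing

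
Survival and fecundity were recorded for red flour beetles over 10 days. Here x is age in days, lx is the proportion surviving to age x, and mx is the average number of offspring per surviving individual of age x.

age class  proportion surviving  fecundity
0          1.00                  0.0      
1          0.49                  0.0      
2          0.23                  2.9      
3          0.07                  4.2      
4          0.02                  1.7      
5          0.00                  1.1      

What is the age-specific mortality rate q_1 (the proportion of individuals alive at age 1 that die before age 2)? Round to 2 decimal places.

0.53

q_1 = (l_1 − l_2) / l_1 = (0.49 − 0.23) / 0.49
     = 0.26 / 0.49 = 0.530612… → 0.53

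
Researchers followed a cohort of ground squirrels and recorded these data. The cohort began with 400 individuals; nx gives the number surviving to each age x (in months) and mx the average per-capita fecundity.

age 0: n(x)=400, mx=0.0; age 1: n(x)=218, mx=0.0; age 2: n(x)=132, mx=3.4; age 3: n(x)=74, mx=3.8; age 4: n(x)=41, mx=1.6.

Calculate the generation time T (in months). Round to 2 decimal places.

lx = nx/n0 = nx/400: 1, 0.545, 0.33, 0.185, 0.1025
lx·mx: 0, 0, 1.122, 0.703, 0.164 → R0 = 1.989
x·lx·mx: 0, 0, 2.244, 2.109, 0.656 → Σ = 5.009
T = 5.009 / 1.989 = 2.518351… → 2.52

2.52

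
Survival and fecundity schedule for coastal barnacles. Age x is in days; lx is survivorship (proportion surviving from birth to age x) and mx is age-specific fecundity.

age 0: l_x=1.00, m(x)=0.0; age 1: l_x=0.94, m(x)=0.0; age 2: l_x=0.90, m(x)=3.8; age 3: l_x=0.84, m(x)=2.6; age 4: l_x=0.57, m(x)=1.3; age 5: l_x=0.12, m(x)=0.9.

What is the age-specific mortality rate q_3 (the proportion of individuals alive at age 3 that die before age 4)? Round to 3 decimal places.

0.321

q_3 = (l_3 − l_4) / l_3 = (0.84 − 0.57) / 0.84
     = 0.27 / 0.84 = 0.321429… → 0.321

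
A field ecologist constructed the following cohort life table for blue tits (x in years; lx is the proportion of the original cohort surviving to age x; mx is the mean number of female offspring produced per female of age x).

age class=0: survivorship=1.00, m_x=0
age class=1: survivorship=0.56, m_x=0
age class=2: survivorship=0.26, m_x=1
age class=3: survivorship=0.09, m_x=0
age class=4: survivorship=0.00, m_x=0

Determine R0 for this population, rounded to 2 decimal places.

0.26

lx·mx by age: 0, 0, 0.26, 0, 0
R0 = Σ lx·mx = 0.26 → 0.26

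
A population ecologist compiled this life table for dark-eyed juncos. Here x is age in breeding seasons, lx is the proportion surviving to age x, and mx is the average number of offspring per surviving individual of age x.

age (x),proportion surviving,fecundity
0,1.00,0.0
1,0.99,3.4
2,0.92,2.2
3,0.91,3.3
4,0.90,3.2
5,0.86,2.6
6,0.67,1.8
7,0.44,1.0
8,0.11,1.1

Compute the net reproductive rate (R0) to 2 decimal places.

lx·mx by age: 0, 3.366, 2.024, 3.003, 2.88, 2.236, 1.206, 0.44, 0.121
R0 = Σ lx·mx = 15.276 → 15.28

15.28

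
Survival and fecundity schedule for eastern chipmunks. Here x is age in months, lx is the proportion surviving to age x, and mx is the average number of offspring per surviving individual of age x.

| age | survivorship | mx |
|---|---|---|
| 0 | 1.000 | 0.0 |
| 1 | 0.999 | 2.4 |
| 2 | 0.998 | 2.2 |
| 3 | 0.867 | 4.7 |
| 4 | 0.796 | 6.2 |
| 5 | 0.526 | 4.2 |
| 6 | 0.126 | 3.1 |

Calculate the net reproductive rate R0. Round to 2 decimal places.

16.20

lx·mx by age: 0, 2.3976, 2.1956, 4.0749, 4.9352, 2.2092, 0.3906
R0 = Σ lx·mx = 16.2031 → 16.20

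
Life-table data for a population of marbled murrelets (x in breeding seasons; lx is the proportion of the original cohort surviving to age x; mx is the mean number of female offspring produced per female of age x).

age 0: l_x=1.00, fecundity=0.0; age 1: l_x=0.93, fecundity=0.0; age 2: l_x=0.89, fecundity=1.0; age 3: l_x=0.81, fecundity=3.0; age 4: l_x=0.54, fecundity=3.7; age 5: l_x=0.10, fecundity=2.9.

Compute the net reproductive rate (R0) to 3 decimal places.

lx·mx by age: 0, 0, 0.89, 2.43, 1.998, 0.29
R0 = Σ lx·mx = 5.608 → 5.608

5.608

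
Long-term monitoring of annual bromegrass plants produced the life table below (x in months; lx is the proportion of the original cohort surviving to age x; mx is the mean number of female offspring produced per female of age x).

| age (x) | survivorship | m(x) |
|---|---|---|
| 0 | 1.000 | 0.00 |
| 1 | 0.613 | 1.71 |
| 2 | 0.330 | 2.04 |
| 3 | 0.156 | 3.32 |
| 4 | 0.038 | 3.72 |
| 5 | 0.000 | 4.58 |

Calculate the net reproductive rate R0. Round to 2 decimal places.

lx·mx by age: 0, 1.04823, 0.6732, 0.51792, 0.14136, 0
R0 = Σ lx·mx = 2.38071 → 2.38

2.38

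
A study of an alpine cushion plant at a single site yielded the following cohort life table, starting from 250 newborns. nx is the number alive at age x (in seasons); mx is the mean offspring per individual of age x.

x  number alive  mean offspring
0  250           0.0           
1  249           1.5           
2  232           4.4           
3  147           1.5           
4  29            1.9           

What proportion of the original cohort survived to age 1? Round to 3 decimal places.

0.996

l_1 = n_1/n_0 = 249/250 = 0.996 → 0.996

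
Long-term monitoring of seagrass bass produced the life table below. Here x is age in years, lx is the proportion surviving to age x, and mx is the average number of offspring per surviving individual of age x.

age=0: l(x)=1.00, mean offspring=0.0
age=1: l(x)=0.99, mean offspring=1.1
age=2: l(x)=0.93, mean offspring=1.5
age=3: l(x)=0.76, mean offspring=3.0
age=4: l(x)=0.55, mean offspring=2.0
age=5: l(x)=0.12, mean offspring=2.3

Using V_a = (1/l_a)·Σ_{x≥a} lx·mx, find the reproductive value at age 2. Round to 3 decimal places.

lx·mx for x ≥ 2: 1.395, 2.28, 1.1, 0.276 → sum = 5.051
V_2 = 5.051 / l_2 = 5.051 / 0.93 = 5.431183… → 5.431

5.431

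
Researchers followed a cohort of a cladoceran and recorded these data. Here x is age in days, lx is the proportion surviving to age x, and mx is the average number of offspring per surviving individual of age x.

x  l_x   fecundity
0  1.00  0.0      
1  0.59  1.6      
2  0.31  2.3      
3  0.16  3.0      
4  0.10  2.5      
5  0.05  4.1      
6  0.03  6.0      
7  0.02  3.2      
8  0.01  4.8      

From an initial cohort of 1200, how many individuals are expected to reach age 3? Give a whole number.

192

Expected survivors = N0 · l_3 = 1200 × 0.16 = 192 → 192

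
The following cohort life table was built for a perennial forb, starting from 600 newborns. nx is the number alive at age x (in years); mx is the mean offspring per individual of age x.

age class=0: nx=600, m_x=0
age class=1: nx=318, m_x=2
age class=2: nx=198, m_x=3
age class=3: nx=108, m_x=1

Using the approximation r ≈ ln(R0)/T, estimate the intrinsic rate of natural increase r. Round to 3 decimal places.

0.500

lx = nx/n0 = nx/600: 1, 0.53, 0.33, 0.18
R0 = Σ lx·mx = 0 + 1.06 + 0.99 + 0.18 = 2.23
Σ x·lx·mx = 3.58; T = 3.58/2.23 = 1.60538…
r ≈ ln(R0)/T = ln(2.23)/1.60538… = 0.49957… → 0.500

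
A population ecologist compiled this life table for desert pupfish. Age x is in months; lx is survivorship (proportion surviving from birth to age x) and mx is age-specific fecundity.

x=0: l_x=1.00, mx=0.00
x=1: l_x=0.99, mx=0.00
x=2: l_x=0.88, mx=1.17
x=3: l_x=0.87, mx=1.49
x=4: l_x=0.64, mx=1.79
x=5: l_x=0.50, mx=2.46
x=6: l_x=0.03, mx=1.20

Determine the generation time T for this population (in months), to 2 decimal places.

3.57

lx·mx: 0, 0, 1.0296, 1.2963, 1.1456, 1.23, 0.036 → R0 = 4.7375
x·lx·mx: 0, 0, 2.0592, 3.8889, 4.5824, 6.15, 0.216 → Σ = 16.8965
T = 16.8965 / 4.7375 = 3.566544… → 3.57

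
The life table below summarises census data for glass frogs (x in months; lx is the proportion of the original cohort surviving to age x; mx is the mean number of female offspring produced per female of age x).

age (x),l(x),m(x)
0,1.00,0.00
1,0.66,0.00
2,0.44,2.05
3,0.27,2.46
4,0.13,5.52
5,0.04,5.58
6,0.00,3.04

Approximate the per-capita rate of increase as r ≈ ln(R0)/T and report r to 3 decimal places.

0.296

R0 = Σ lx·mx = 0 + 0 + 0.902 + 0.6642 + 0.7176 + 0.2232 + 0 = 2.507
Σ x·lx·mx = 7.783; T = 7.783/2.507 = 3.10451…
r ≈ ln(R0)/T = ln(2.507)/3.10451… = 0.29605… → 0.296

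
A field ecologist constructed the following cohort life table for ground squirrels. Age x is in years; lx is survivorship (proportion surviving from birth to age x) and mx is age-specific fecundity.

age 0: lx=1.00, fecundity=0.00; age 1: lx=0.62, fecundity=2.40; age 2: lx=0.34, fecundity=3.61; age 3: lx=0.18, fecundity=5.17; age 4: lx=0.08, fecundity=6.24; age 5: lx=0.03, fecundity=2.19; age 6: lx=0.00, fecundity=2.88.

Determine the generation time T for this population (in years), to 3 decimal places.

2.152

lx·mx: 0, 1.488, 1.2274, 0.9306, 0.4992, 0.0657, 0 → R0 = 4.2109
x·lx·mx: 0, 1.488, 2.4548, 2.7918, 1.9968, 0.3285, 0 → Σ = 9.0599
T = 9.0599 / 4.2109 = 2.151535… → 2.152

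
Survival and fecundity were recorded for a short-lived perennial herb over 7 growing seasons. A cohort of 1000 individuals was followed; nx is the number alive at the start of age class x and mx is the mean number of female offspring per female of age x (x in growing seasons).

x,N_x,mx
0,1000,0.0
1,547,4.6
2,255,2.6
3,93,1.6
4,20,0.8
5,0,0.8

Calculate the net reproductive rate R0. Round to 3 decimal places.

3.344

lx = nx/n0 = nx/1000: 1, 0.547, 0.255, 0.093, 0.02, 0
lx·mx by age: 0, 2.5162, 0.663, 0.1488, 0.016, 0
R0 = Σ lx·mx = 3.344 → 3.344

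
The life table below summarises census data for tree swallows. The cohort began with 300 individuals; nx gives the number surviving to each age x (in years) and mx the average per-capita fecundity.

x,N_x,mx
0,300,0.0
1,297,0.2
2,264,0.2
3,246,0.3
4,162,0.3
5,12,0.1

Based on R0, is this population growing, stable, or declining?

declining

lx = nx/n0 = nx/300: 1, 0.99, 0.88, 0.82, 0.54, 0.04
R0 = Σ lx·mx = 0 + 0.198 + 0.176 + 0.246 + 0.162 + 0.004 = 0.786
R0 < 1, so the population is declining.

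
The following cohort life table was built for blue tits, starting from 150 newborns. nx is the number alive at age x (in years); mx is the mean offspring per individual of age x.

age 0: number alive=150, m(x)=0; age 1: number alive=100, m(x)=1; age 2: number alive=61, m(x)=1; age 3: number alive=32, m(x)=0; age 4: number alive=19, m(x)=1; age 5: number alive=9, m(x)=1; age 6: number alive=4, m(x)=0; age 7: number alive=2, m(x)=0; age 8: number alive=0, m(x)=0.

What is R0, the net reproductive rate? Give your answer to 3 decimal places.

lx = nx/n0 = nx/150: 1, 0.66667…, 0.40667…, 0.21333…, 0.12667…, 0.06, 0.02667…, 0.01333…, 0
lx·mx by age: 0, 0.666667…, 0.406667…, 0, 0.126667…, 0.06, 0, 0, 0
R0 = Σ lx·mx = 1.26… → 1.260

1.260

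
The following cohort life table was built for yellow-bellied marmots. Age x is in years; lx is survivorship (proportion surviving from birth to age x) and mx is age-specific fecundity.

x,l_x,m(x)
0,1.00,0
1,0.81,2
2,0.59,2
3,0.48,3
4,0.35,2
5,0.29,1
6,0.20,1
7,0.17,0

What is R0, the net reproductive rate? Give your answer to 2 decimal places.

lx·mx by age: 0, 1.62, 1.18, 1.44, 0.7, 0.29, 0.2, 0
R0 = Σ lx·mx = 5.43 → 5.43

5.43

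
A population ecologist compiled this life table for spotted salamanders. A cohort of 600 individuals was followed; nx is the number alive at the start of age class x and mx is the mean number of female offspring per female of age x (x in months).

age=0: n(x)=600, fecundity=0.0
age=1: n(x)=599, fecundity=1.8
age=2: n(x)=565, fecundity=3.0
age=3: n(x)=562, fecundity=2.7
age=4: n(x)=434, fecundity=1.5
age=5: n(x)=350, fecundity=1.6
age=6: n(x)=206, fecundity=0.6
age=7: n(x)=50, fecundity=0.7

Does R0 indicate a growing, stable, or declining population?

lx = nx/n0 = nx/600: 1, 0.99833…, 0.94167…, 0.93667…, 0.72333…, 0.58333…, 0.34333…, 0.08333…
R0 = Σ lx·mx = 0 + 1.797… + 2.825… + 2.529… + 1.085… + 0.933333… + 0.206… + 0.058333… = 9.433667…
R0 > 1, so the population is growing.

growing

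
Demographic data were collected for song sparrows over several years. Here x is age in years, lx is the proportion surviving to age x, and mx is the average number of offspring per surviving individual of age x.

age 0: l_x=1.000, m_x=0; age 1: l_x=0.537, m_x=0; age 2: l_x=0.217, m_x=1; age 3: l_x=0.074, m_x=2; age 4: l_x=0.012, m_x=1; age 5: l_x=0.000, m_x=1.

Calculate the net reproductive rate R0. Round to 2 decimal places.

lx·mx by age: 0, 0, 0.217, 0.148, 0.012, 0
R0 = Σ lx·mx = 0.377 → 0.38

0.38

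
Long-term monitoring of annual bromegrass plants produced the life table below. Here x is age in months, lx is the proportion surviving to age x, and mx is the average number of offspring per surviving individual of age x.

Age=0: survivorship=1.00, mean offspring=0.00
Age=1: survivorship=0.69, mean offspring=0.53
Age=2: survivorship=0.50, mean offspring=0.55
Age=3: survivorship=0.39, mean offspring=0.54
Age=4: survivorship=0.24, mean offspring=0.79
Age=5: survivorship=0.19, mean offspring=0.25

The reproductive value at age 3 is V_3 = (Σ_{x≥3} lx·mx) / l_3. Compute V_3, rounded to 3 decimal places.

1.148

lx·mx for x ≥ 3: 0.2106, 0.1896, 0.0475 → sum = 0.4477
V_3 = 0.4477 / l_3 = 0.4477 / 0.39 = 1.147949… → 1.148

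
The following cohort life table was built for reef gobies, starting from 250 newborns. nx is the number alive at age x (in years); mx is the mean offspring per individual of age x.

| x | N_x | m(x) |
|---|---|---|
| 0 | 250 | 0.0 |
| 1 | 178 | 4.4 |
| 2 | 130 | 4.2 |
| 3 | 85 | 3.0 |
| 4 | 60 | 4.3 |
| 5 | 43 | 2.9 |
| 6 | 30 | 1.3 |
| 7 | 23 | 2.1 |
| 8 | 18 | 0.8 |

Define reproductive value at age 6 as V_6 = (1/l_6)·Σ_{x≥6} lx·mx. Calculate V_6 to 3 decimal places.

lx = nx/n0 = nx/250: 1, 0.712, 0.52, 0.34, 0.24, 0.172, 0.12, 0.092, 0.072
lx·mx for x ≥ 6: 0.156, 0.1932, 0.0576 → sum = 0.4068
V_6 = 0.4068 / l_6 = 0.4068 / 0.12 = 3.39 → 3.390

3.390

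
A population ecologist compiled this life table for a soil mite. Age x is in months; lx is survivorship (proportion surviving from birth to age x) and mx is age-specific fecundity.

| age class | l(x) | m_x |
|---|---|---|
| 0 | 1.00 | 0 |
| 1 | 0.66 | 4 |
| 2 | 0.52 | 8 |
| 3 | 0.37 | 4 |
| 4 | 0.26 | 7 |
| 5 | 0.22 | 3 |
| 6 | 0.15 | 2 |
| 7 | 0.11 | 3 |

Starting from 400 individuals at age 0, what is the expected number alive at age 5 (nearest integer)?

Expected survivors = N0 · l_5 = 400 × 0.22 = 88 → 88

88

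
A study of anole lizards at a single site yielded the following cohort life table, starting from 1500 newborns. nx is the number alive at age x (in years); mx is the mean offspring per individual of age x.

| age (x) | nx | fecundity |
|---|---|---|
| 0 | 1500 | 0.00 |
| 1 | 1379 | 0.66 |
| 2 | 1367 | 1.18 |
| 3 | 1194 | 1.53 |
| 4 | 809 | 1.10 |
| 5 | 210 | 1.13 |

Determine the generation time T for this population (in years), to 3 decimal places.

lx = nx/n0 = nx/1500: 1, 0.91933…, 0.91133…, 0.796, 0.53933…, 0.14
lx·mx: 0, 0.60676…, 1.075373…, 1.21788, 0.593267…, 0.1582 → R0 = 3.65148…
x·lx·mx: 0, 0.60676…, 2.150747…, 3.65364, 2.373067…, 0.791 → Σ = 9.575213…
T = 9.575213… / 3.65148… = 2.622283… → 2.622

2.622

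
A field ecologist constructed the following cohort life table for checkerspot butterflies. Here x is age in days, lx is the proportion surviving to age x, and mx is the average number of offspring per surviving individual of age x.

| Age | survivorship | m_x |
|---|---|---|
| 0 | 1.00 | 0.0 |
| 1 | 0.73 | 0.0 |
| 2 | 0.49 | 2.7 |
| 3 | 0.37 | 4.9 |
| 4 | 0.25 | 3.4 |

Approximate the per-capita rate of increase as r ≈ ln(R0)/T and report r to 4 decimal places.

R0 = Σ lx·mx = 0 + 0 + 1.323 + 1.813 + 0.85 = 3.986
Σ x·lx·mx = 11.485; T = 11.485/3.986 = 2.88133…
r ≈ ln(R0)/T = ln(3.986)/2.88133… = 0.479912… → 0.4799

0.4799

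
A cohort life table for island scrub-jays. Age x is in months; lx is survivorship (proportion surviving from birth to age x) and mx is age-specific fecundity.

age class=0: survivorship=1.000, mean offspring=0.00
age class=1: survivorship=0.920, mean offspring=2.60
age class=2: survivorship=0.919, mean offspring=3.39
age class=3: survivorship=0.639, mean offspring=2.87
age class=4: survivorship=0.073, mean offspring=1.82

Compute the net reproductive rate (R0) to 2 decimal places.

lx·mx by age: 0, 2.392, 3.11541, 1.83393, 0.13286
R0 = Σ lx·mx = 7.4742 → 7.47

7.47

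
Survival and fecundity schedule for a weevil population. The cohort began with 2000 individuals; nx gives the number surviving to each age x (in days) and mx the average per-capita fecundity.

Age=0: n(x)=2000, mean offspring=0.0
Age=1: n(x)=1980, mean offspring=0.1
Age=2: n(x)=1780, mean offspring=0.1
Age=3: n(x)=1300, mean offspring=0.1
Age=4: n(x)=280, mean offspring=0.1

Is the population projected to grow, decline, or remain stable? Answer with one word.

declining

lx = nx/n0 = nx/2000: 1, 0.99, 0.89, 0.65, 0.14
R0 = Σ lx·mx = 0 + 0.099 + 0.089 + 0.065 + 0.014 = 0.267
R0 < 1, so the population is declining.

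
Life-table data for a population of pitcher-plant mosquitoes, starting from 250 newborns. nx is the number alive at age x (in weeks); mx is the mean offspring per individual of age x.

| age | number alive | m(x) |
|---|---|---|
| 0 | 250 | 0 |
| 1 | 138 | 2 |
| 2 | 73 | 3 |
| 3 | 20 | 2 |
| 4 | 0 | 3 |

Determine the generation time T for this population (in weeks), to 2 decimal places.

lx = nx/n0 = nx/250: 1, 0.552, 0.292, 0.08, 0
lx·mx: 0, 1.104, 0.876, 0.16, 0 → R0 = 2.14
x·lx·mx: 0, 1.104, 1.752, 0.48, 0 → Σ = 3.336
T = 3.336 / 2.14 = 1.558879… → 1.56

1.56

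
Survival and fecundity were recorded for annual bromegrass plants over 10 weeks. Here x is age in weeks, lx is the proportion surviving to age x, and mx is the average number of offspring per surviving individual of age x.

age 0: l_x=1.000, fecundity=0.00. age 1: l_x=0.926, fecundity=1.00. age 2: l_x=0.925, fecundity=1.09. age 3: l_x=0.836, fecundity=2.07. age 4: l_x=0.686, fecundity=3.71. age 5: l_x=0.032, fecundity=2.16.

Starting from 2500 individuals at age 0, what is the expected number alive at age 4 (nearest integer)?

Expected survivors = N0 · l_4 = 2500 × 0.686 = 1715 → 1715

1715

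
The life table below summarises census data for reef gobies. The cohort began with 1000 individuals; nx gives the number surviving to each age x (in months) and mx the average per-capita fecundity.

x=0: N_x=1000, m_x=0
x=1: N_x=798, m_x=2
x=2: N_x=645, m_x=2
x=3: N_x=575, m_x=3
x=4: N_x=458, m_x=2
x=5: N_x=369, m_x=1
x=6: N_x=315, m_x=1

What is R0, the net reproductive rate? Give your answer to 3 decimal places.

6.211

lx = nx/n0 = nx/1000: 1, 0.798, 0.645, 0.575, 0.458, 0.369, 0.315
lx·mx by age: 0, 1.596, 1.29, 1.725, 0.916, 0.369, 0.315
R0 = Σ lx·mx = 6.211 → 6.211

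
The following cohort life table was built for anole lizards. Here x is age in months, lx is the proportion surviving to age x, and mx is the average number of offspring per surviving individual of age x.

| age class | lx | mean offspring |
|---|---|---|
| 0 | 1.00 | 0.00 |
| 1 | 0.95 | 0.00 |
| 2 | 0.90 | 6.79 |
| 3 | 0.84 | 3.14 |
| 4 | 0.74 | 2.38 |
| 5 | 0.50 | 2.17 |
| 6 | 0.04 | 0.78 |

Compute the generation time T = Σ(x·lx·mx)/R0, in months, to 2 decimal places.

lx·mx: 0, 0, 6.111, 2.6376, 1.7612, 1.085, 0.0312 → R0 = 11.626
x·lx·mx: 0, 0, 12.222, 7.9128, 7.0448, 5.425, 0.1872 → Σ = 32.7918
T = 32.7918 / 11.626 = 2.820557… → 2.82

2.82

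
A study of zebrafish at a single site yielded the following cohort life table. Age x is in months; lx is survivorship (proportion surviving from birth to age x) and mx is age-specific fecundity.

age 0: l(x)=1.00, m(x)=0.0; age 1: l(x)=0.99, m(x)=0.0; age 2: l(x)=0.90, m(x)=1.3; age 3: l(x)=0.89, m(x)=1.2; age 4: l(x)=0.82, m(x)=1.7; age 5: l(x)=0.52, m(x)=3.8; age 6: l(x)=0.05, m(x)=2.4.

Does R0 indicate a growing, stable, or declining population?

growing

R0 = Σ lx·mx = 0 + 0 + 1.17 + 1.068 + 1.394 + 1.976 + 0.12 = 5.728
R0 > 1, so the population is growing.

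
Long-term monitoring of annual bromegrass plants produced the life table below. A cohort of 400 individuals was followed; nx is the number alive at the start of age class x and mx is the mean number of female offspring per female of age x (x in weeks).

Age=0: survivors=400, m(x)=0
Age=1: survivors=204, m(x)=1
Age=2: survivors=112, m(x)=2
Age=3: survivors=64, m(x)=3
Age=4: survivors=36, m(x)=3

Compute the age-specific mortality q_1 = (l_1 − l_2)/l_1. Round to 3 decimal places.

lx = nx/n0 = nx/400: 1, 0.51, 0.28, 0.16, 0.09
q_1 = (l_1 − l_2) / l_1 = (0.51 − 0.28) / 0.51
     = 0.23 / 0.51 = 0.45098… → 0.451

0.451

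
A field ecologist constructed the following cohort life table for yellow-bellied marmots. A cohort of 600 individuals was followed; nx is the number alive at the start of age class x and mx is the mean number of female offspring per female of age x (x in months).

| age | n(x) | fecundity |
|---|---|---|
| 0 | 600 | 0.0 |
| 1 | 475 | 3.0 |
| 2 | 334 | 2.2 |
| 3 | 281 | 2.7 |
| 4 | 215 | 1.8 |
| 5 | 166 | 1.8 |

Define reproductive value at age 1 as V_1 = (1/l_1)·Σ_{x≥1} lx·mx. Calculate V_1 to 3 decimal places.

7.588

lx = nx/n0 = nx/600: 1, 0.79167…, 0.55667…, 0.46833…, 0.35833…, 0.27667…
lx·mx for x ≥ 1: 2.375…, 1.224667…, 1.2645…, 0.645…, 0.498… → sum = 6.007167…
V_1 = 6.007167… / l_1 = 6.007167… / 0.791667… = 7.588… → 7.588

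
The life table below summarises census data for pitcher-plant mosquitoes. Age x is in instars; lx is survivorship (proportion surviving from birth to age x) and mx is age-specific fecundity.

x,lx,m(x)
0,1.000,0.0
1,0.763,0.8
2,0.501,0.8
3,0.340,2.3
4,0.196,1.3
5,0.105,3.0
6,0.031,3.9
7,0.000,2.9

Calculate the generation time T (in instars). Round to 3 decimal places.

2.849

lx·mx: 0, 0.6104, 0.4008, 0.782, 0.2548, 0.315, 0.1209, 0 → R0 = 2.4839
x·lx·mx: 0, 0.6104, 0.8016, 2.346, 1.0192, 1.575, 0.7254, 0 → Σ = 7.0776
T = 7.0776 / 2.4839 = 2.84939… → 2.849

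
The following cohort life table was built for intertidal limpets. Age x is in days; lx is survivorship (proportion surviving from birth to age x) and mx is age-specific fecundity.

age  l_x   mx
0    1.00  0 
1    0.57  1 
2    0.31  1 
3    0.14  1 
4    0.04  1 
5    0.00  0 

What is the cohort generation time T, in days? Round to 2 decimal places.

1.67

lx·mx: 0, 0.57, 0.31, 0.14, 0.04, 0 → R0 = 1.06
x·lx·mx: 0, 0.57, 0.62, 0.42, 0.16, 0 → Σ = 1.77
T = 1.77 / 1.06 = 1.669811… → 1.67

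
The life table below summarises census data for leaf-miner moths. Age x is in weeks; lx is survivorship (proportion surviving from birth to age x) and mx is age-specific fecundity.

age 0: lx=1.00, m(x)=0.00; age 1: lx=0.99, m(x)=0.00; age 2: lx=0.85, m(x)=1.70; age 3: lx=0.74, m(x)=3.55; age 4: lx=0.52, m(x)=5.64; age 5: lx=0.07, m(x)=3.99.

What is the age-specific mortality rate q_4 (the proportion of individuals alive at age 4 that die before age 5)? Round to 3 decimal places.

q_4 = (l_4 − l_5) / l_4 = (0.52 − 0.07) / 0.52
     = 0.45 / 0.52 = 0.865385… → 0.865

0.865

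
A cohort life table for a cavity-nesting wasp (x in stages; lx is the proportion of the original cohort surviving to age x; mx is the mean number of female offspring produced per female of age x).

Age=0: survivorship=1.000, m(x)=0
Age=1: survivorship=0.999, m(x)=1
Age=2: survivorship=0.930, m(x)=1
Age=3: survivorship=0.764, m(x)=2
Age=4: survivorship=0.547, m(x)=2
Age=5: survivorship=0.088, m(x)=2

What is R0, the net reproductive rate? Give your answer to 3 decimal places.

lx·mx by age: 0, 0.999, 0.93, 1.528, 1.094, 0.176
R0 = Σ lx·mx = 4.727 → 4.727

4.727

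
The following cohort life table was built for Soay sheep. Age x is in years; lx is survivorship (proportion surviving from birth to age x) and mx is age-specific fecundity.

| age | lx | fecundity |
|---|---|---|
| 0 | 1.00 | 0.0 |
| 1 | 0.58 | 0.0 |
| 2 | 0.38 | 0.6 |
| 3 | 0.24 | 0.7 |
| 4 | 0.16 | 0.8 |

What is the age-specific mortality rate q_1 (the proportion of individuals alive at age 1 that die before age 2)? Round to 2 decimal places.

q_1 = (l_1 − l_2) / l_1 = (0.58 − 0.38) / 0.58
     = 0.2 / 0.58 = 0.344828… → 0.34

0.34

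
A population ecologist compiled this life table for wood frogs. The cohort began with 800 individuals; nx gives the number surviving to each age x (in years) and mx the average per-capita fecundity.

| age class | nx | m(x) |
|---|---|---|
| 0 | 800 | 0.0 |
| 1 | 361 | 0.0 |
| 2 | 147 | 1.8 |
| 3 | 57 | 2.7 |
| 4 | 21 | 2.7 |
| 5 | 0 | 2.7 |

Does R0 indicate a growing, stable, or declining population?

declining

lx = nx/n0 = nx/800: 1, 0.45125, 0.18375, 0.07125, 0.02625, 0
R0 = Σ lx·mx = 0 + 0 + 0.33075 + 0.192375 + 0.070875 + 0 = 0.594
R0 < 1, so the population is declining.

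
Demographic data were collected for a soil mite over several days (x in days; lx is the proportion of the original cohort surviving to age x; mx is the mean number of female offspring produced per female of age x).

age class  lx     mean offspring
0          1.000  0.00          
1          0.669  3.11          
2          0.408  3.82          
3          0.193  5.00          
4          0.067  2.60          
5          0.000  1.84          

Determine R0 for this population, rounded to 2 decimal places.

4.78

lx·mx by age: 0, 2.08059, 1.55856, 0.965, 0.1742, 0
R0 = Σ lx·mx = 4.77835 → 4.78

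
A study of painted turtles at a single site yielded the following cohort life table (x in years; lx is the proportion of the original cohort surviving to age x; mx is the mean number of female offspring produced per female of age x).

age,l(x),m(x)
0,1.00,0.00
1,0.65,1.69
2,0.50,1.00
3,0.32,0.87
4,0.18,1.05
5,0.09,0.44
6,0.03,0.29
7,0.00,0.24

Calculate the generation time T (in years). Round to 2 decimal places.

lx·mx: 0, 1.0985, 0.5, 0.2784, 0.189, 0.0396, 0.0087, 0 → R0 = 2.1142
x·lx·mx: 0, 1.0985, 1, 0.8352, 0.756, 0.198, 0.0522, 0 → Σ = 3.9399
T = 3.9399 / 2.1142 = 1.863542… → 1.86

1.86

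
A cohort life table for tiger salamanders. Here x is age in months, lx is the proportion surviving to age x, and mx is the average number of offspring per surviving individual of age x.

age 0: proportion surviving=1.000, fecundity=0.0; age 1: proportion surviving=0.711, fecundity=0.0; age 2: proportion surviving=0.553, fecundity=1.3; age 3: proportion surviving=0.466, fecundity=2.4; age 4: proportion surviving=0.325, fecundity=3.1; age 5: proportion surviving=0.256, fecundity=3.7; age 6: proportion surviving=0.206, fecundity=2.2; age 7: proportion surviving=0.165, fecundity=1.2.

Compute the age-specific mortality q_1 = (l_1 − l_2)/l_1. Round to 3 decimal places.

q_1 = (l_1 − l_2) / l_1 = (0.711 − 0.553) / 0.711
     = 0.158 / 0.711 = 0.222222… → 0.222

0.222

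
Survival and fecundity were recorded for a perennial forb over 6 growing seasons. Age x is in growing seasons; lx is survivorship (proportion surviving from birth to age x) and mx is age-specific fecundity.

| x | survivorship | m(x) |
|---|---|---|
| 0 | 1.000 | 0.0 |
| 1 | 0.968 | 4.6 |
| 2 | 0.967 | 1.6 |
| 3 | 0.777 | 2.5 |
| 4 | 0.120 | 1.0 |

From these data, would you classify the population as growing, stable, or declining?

R0 = Σ lx·mx = 0 + 4.4528 + 1.5472 + 1.9425 + 0.12 = 8.0625
R0 > 1, so the population is growing.

growing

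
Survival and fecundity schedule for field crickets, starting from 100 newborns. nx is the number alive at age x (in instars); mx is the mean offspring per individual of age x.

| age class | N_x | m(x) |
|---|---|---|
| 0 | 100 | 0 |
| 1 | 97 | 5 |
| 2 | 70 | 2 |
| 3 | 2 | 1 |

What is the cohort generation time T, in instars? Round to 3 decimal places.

1.230

lx = nx/n0 = nx/100: 1, 0.97, 0.7, 0.02
lx·mx: 0, 4.85, 1.4, 0.02 → R0 = 6.27
x·lx·mx: 0, 4.85, 2.8, 0.06 → Σ = 7.71
T = 7.71 / 6.27 = 1.229665… → 1.230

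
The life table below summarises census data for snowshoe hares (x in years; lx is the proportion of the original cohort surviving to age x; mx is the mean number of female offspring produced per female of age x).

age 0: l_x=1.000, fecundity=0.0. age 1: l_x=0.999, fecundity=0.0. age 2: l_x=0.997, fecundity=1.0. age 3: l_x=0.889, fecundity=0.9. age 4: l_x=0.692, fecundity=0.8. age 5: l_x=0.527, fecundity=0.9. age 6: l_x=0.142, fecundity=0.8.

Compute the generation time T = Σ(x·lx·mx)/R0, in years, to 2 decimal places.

lx·mx: 0, 0, 0.997, 0.8001, 0.5536, 0.4743, 0.1136 → R0 = 2.9386
x·lx·mx: 0, 0, 1.994, 2.4003, 2.2144, 2.3715, 0.6816 → Σ = 9.6618
T = 9.6618 / 2.9386 = 3.287892… → 3.29

3.29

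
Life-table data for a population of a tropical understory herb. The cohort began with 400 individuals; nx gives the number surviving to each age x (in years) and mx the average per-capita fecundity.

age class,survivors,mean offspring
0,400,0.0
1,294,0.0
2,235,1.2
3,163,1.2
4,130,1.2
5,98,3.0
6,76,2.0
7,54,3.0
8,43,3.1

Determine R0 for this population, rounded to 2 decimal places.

lx = nx/n0 = nx/400: 1, 0.735, 0.5875, 0.4075, 0.325, 0.245, 0.19, 0.135, 0.1075
lx·mx by age: 0, 0, 0.705, 0.489, 0.39, 0.735, 0.38, 0.405, 0.33325
R0 = Σ lx·mx = 3.43725 → 3.44

3.44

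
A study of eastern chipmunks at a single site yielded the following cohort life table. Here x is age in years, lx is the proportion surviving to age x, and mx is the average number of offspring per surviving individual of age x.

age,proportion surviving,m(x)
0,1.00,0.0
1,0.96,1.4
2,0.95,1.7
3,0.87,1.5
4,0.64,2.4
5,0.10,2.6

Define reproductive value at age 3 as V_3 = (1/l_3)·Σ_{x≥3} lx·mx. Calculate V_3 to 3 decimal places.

3.564

lx·mx for x ≥ 3: 1.305, 1.536, 0.26 → sum = 3.101
V_3 = 3.101 / l_3 = 3.101 / 0.87 = 3.564368… → 3.564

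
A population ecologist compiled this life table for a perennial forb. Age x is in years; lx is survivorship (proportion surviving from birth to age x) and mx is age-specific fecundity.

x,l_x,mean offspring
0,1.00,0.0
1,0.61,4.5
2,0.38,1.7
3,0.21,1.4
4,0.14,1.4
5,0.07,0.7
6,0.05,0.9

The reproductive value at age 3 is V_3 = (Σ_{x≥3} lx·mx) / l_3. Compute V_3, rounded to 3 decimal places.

2.781

lx·mx for x ≥ 3: 0.294, 0.196, 0.049, 0.045 → sum = 0.584
V_3 = 0.584 / l_3 = 0.584 / 0.21 = 2.780952… → 2.781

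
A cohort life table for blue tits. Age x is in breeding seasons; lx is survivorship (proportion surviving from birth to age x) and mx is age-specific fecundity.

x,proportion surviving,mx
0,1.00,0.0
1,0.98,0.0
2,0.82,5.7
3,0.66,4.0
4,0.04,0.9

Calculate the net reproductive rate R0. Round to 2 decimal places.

lx·mx by age: 0, 0, 4.674, 2.64, 0.036
R0 = Σ lx·mx = 7.35 → 7.35

7.35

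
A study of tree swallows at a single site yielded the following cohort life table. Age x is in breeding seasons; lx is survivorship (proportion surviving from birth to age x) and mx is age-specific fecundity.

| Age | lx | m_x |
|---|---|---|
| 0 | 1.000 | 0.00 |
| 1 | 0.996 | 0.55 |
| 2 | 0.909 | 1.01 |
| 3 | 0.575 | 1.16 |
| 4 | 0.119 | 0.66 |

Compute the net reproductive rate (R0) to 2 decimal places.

2.21

lx·mx by age: 0, 0.5478, 0.91809, 0.667, 0.07854
R0 = Σ lx·mx = 2.21143 → 2.21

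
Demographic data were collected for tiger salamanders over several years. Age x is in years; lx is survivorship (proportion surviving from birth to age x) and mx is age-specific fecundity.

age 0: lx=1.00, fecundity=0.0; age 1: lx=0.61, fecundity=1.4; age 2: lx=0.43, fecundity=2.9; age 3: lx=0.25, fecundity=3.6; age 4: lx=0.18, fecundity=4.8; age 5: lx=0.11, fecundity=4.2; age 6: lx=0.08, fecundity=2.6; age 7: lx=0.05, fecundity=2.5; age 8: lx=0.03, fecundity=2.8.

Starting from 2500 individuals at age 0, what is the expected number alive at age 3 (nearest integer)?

625

Expected survivors = N0 · l_3 = 2500 × 0.25 = 625 → 625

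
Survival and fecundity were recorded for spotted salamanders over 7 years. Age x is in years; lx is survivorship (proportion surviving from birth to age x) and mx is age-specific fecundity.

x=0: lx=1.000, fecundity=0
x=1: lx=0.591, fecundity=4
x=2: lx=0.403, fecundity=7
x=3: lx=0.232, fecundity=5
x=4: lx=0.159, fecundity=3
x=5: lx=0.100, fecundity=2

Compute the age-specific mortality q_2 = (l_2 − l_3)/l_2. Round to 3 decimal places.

0.424

q_2 = (l_2 − l_3) / l_2 = (0.403 − 0.232) / 0.403
     = 0.171 / 0.403 = 0.424318… → 0.424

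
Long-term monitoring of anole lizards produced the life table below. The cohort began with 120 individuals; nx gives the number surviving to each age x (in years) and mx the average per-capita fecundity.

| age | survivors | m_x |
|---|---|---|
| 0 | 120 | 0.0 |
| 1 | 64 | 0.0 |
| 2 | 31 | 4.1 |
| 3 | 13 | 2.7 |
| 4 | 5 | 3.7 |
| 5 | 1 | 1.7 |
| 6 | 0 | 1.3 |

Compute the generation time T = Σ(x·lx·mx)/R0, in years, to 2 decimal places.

2.42

lx = nx/n0 = nx/120: 1, 0.53333…, 0.25833…, 0.10833…, 0.04167…, 0.00833…, 0
lx·mx: 0, 0, 1.059167…, 0.2925…, 0.154167…, 0.014167…, 0 → R0 = 1.52…
x·lx·mx: 0, 0, 2.118333…, 0.8775…, 0.616667…, 0.070833…, 0 → Σ = 3.683333…
T = 3.683333… / 1.52… = 2.423246… → 2.42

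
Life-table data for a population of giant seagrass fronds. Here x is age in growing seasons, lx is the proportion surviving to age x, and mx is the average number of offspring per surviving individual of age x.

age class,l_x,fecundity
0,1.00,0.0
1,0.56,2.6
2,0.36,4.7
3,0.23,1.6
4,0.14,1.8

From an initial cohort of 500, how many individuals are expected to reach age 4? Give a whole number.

70

Expected survivors = N0 · l_4 = 500 × 0.14 = 70 → 70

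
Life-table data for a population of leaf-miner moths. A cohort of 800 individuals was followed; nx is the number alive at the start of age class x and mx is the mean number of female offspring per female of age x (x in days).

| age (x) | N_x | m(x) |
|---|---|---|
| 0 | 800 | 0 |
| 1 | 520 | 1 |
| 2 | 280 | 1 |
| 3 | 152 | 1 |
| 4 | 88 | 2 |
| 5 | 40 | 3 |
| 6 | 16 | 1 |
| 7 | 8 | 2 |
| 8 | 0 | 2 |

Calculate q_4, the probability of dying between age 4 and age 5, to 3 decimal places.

0.545

lx = nx/n0 = nx/800: 1, 0.65, 0.35, 0.19, 0.11, 0.05, 0.02, 0.01, 0
q_4 = (l_4 − l_5) / l_4 = (0.11 − 0.05) / 0.11
     = 0.06 / 0.11 = 0.545455… → 0.545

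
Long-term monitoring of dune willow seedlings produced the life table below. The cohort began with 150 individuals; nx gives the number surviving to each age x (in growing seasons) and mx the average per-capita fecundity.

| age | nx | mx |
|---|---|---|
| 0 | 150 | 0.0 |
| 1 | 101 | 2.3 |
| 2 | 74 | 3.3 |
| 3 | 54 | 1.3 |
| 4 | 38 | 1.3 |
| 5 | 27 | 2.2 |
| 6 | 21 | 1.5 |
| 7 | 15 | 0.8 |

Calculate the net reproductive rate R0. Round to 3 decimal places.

lx = nx/n0 = nx/150: 1, 0.67333…, 0.49333…, 0.36, 0.25333…, 0.18, 0.14, 0.1
lx·mx by age: 0, 1.548667…, 1.628…, 0.468, 0.329333…, 0.396, 0.21, 0.08
R0 = Σ lx·mx = 4.66… → 4.660

4.660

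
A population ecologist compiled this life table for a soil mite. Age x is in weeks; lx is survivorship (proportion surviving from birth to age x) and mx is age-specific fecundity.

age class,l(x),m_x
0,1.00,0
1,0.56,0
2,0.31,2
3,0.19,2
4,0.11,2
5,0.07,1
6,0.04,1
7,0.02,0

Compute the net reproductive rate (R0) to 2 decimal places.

1.33

lx·mx by age: 0, 0, 0.62, 0.38, 0.22, 0.07, 0.04, 0
R0 = Σ lx·mx = 1.33 → 1.33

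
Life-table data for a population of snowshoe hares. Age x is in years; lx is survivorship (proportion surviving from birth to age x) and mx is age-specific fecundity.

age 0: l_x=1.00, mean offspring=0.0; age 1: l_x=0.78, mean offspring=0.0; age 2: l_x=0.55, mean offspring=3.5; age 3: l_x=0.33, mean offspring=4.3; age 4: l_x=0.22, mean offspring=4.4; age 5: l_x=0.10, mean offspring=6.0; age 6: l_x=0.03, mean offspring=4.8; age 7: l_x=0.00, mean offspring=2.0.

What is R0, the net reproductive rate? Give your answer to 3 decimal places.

lx·mx by age: 0, 0, 1.925, 1.419, 0.968, 0.6, 0.144, 0
R0 = Σ lx·mx = 5.056 → 5.056

5.056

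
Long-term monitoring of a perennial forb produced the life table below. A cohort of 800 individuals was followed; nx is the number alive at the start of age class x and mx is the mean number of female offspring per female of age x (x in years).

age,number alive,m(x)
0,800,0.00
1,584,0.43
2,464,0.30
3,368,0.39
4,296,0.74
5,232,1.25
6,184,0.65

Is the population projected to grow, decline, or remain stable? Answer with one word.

growing

lx = nx/n0 = nx/800: 1, 0.73, 0.58, 0.46, 0.37, 0.29, 0.23
R0 = Σ lx·mx = 0 + 0.3139 + 0.174 + 0.1794 + 0.2738 + 0.3625 + 0.1495 = 1.4531
R0 > 1, so the population is growing.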